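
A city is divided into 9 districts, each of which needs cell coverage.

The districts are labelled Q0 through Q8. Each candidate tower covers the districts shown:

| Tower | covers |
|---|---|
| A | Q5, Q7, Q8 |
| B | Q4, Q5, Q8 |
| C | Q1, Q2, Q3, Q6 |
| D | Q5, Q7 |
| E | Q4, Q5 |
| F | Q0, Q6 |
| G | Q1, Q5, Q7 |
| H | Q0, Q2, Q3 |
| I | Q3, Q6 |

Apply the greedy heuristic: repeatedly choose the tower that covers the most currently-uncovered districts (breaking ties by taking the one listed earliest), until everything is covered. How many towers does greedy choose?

Greedy: pick C (covers 4 new) → pick A (covers 3 new) → pick B (covers 1 new) → pick F (covers 1 new). Total picks: 4.

4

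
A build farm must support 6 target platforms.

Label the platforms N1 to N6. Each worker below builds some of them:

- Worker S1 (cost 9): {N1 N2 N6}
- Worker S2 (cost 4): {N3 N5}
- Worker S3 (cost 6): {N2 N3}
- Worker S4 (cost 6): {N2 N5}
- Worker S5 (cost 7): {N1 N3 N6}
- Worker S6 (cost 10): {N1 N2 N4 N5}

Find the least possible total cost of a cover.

17

S5, S6 together cover every platform (S5 ∪ S6 = {N1, N2, N3, N4, N5, N6}); total cost 7 + 10 = 17.
The greedy pick S2, S1, S6 costs 23; no covering selection beats 17.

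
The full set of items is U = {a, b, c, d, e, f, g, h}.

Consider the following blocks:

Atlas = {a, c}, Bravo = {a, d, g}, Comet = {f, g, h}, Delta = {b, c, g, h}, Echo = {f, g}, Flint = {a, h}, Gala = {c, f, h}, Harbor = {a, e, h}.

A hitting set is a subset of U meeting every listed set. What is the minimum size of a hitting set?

3

T = {a, f, h} meets every block (each contains at least one member of T), and |T| = 3.
No choice of 2 items meets every block, so 3 is the minimum.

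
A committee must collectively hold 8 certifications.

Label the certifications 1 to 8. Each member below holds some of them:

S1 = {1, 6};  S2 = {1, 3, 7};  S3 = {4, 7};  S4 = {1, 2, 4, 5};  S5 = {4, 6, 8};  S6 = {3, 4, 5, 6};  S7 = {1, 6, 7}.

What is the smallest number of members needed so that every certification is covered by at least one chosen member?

S2 and S4 and S5 together: S2 ∪ S4 ∪ S5 = {1, 2, 3, 4, 5, 6, 7, 8} — every certification is covered.
Only S4 contains 2, so S4 is forced; the remaining 4 certifications need at least 2 more members (each remaining member adds at most 2) — so at least 3 members are needed, and 3 is optimal.

3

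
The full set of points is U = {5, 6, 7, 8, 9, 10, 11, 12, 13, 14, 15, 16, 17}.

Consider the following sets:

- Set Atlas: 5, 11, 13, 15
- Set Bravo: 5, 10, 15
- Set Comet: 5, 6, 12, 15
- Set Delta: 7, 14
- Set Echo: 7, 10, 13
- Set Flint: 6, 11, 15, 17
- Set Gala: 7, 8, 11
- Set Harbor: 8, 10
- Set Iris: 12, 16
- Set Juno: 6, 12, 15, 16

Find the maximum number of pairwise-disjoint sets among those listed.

4

Delta, Flint, Harbor, Iris are pairwise disjoint (Delta={7,14}; Flint={6,11,15,17}; Harbor={8,10}; Iris={12,16}).
Every remaining set overlaps one of these, and no 5 of the listed sets are pairwise disjoint, so 4 is the maximum.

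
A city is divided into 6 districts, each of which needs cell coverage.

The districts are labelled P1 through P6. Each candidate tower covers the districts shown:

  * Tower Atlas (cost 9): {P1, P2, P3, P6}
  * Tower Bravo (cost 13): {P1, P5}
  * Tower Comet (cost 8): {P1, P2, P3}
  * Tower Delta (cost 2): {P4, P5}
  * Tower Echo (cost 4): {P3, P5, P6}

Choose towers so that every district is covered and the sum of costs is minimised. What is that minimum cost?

Atlas, Delta together cover every district (Atlas ∪ Delta = {P1, P2, P3, P4, P5, P6}); total cost 9 + 2 = 11.
The greedy pick Delta, Echo, Comet costs 14; no covering selection beats 11.

11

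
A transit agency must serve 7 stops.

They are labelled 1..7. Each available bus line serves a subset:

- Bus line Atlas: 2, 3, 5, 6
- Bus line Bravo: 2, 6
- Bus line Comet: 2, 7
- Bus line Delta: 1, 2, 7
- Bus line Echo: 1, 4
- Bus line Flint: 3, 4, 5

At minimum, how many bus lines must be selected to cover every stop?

3

Take {Bravo, Delta, Flint}. Their union is {1, 2, 3, 4, 5, 6, 7}, which is all 7 stops.
No 2 of the 6 bus lines cover everything (all 15 combinations miss at least one stop), so 3 is optimal.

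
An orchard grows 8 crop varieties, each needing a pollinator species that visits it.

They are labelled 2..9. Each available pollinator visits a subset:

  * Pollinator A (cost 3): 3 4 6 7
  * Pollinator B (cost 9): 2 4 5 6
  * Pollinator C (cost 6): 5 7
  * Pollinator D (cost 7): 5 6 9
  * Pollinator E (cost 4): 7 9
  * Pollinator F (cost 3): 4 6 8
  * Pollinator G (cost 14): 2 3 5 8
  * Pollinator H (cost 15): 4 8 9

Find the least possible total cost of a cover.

19

A, B, E, F together cover every variety (A ∪ B ∪ E ∪ F = {2, 3, 4, 5, 6, 7, 8, 9}); total cost 3 + 9 + 4 + 3 = 19.
The greedy pick A, F, D, B costs 22; no covering selection beats 19.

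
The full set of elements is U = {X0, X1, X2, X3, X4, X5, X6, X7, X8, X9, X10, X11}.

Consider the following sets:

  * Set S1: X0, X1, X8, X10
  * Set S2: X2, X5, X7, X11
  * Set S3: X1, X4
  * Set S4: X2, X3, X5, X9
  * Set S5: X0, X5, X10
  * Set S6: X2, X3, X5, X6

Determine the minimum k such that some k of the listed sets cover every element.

5

S1 and S2 and S3 and S4 and S6 together: S1 ∪ S2 ∪ S3 ∪ S4 ∪ S6 = {X0, X1, X2, X3, X4, X5, X6, X7, X8, X9, X10, X11} — every element is covered.
No 4 of the 6 sets cover everything (all 15 combinations miss at least one element), so 5 is optimal.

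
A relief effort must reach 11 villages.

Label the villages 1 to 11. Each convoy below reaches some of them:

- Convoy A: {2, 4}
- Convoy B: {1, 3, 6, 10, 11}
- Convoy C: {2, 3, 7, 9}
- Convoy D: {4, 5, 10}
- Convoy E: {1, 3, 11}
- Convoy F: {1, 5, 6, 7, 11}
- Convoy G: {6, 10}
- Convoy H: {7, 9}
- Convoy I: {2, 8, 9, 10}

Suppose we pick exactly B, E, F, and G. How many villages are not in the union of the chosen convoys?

Union of B, E, F, G = {1, 3, 5, 6, 7, 10, 11}.
Not covered: 2, 4, 8, 9 — 4 villages.

4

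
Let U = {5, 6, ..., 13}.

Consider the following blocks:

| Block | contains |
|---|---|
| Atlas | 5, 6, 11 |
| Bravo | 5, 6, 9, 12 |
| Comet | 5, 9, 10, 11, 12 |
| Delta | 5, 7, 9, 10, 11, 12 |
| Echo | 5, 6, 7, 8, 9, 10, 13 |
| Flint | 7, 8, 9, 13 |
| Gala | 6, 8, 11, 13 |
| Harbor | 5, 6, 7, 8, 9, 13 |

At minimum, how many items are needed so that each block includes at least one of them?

2

H = {5, 8} meets every block (each contains at least one member of H), and |H| = 2.
The blocks Atlas, Flint are pairwise disjoint, so any hitting set needs a separate item for each — at least 2. Hence 2 is optimal.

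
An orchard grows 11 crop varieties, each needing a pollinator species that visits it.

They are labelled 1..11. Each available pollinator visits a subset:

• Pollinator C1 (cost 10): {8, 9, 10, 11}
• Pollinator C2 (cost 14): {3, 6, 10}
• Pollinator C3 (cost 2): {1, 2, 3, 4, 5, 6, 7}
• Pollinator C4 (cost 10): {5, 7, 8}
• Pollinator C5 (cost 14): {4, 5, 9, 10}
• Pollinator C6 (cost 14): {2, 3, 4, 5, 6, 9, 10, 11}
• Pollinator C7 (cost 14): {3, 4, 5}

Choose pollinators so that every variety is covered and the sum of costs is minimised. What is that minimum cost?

12

C1, C3 together cover every variety (C1 ∪ C3 = {1, 2, 3, 4, 5, 6, 7, 8, 9, 10, 11}); total cost 10 + 2 = 12.
No covering selection has total cost below 12.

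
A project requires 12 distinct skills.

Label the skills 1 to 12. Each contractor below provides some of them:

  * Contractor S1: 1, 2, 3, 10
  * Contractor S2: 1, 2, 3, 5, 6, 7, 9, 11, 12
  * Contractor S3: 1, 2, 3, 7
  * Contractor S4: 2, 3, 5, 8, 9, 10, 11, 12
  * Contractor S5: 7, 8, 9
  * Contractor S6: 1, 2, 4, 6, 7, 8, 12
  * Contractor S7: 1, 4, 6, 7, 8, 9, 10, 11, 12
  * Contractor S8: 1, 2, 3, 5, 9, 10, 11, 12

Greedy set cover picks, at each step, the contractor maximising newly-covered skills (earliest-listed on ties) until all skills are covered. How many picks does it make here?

Greedy: pick S2 (covers 9 new) → pick S7 (covers 3 new). Total picks: 2.

2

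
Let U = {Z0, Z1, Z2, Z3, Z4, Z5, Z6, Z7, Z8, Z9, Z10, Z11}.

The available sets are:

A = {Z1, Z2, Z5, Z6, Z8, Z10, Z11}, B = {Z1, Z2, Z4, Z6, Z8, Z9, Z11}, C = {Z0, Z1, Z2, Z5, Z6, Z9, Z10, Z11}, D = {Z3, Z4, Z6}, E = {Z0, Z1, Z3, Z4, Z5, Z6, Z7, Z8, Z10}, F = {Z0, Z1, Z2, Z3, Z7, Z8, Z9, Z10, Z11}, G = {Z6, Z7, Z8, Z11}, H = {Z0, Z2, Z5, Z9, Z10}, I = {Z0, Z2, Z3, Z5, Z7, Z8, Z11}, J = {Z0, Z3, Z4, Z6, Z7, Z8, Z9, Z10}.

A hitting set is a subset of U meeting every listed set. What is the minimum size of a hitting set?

2

Take T = {Z2, Z6}. Each listed set contains at least one of these, so T is a hitting set of size 2.
The sets D, H are pairwise disjoint, so any hitting set needs a separate element for each — at least 2. Hence 2 is optimal.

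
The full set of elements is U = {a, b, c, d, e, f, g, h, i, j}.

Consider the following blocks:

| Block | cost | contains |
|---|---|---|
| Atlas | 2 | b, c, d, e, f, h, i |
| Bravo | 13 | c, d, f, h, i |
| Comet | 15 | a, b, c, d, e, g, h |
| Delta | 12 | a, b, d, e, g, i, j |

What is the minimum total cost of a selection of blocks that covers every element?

Atlas, Delta together cover every element (Atlas ∪ Delta = {a, b, c, d, e, f, g, h, i, j}); total cost 2 + 12 = 14.
No covering selection has total cost below 14.

14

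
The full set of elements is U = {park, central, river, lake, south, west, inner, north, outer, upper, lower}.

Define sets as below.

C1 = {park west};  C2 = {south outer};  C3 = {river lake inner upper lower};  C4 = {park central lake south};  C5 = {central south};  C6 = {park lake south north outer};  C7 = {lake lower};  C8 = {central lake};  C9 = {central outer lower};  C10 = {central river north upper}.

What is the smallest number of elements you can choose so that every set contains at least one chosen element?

Take H = {park, central, lake, south}. Each listed set contains at least one of these, so H is a hitting set of size 4.
The sets C1, C2, C7, C10 are pairwise disjoint, so any hitting set needs a separate element for each — at least 4. Hence 4 is optimal.

4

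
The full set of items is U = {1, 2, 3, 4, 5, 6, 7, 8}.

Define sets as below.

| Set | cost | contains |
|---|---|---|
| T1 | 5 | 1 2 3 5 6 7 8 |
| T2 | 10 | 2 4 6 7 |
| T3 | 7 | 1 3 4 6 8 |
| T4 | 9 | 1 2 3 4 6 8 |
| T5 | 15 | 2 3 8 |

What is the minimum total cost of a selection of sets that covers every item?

12

T1, T3 together cover every item (T1 ∪ T3 = {1, 2, 3, 4, 5, 6, 7, 8}); total cost 5 + 7 = 12.
No covering selection has total cost below 12.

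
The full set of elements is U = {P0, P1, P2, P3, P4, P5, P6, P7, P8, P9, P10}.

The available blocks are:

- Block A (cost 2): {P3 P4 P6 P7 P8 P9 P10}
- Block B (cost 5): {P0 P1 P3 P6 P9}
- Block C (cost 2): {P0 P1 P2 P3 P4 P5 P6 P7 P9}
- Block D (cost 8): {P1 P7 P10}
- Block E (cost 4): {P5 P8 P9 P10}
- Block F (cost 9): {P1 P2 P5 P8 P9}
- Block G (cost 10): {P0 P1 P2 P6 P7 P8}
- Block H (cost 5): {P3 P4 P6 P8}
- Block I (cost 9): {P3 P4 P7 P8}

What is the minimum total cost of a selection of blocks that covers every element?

4

A, C together cover every element (A ∪ C = {P0, P1, P2, P3, P4, P5, P6, P7, P8, P9, P10}); total cost 2 + 2 = 4.
No covering selection has total cost below 4.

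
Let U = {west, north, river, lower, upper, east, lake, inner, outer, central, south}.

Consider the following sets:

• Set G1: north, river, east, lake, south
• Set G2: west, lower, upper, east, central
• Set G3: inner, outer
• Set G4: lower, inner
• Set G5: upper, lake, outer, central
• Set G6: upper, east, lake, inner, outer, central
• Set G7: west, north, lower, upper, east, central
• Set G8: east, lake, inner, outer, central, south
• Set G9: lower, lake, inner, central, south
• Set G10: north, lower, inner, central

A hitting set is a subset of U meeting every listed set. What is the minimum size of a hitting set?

H = {lake, inner, central} meets every set (each contains at least one member of H), and |H| = 3.
No choice of 2 elements meets every set, so 3 is the minimum.

3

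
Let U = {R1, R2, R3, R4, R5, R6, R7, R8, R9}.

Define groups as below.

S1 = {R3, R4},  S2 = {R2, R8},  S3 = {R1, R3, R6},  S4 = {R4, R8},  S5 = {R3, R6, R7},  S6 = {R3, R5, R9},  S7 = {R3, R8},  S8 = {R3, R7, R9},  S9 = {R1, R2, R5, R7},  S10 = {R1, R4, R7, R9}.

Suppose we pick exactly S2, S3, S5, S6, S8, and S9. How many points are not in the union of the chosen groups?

1

Union of S2, S3, S5, S6, S8, S9 = {R1, R2, R3, R5, R6, R7, R8, R9}.
Not covered: R4 — 1 point.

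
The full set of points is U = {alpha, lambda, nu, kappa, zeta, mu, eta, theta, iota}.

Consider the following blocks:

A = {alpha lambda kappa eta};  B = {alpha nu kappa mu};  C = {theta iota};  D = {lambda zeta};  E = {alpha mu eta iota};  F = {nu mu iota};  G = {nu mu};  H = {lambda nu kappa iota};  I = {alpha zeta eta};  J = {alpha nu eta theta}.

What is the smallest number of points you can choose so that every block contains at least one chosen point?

T = {alpha, lambda, mu, iota} meets every block (each contains at least one member of T), and |T| = 4.
No choice of 3 points meets every block, so 4 is the minimum.

4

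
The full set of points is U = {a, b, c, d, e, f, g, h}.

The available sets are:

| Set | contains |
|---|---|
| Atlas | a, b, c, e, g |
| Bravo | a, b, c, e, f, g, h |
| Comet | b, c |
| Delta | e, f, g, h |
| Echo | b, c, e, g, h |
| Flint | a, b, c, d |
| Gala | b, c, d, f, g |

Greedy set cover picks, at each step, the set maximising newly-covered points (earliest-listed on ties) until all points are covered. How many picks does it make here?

2

Greedy: pick Bravo (covers 7 new) → pick Flint (covers 1 new). Total picks: 2.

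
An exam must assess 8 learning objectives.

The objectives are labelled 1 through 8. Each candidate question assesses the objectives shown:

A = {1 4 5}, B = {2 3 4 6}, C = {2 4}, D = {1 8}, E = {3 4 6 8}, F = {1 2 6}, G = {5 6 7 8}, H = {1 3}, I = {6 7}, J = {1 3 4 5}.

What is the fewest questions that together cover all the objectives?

3

Take {C, G, J}. Their union is {1, 2, 3, 4, 5, 6, 7, 8}, which is all 8 objectives.
No 2 of the 10 questions cover everything (all 45 combinations miss at least one objective), so 3 is optimal.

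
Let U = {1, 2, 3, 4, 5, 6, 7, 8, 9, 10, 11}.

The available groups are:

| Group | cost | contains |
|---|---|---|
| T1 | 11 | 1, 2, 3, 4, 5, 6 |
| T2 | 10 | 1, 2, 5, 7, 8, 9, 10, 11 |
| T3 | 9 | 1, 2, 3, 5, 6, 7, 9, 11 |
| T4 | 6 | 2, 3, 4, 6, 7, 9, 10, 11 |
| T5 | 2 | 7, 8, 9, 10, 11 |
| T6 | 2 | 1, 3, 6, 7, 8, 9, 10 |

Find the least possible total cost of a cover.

13

T1, T5 together cover every element (T1 ∪ T5 = {1, 2, 3, 4, 5, 6, 7, 8, 9, 10, 11}); total cost 11 + 2 = 13.
The greedy pick T6, T4, T3 costs 17; no covering selection beats 13.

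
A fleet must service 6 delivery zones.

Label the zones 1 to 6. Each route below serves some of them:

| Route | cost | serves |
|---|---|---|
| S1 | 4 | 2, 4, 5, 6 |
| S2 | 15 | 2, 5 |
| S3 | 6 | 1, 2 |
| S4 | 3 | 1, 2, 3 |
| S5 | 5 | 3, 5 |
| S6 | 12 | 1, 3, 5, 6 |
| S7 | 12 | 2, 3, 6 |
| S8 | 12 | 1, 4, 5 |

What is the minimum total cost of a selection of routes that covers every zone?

S1, S4 together cover every zone (S1 ∪ S4 = {1, 2, 3, 4, 5, 6}); total cost 4 + 3 = 7.
No covering selection has total cost below 7.

7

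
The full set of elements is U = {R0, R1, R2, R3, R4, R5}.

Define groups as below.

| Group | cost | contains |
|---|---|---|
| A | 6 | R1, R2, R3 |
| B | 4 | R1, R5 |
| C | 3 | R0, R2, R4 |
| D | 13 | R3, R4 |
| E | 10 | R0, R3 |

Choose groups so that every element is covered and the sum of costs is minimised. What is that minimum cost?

13

A, B, C together cover every element (A ∪ B ∪ C = {R0, R1, R2, R3, R4, R5}); total cost 6 + 4 + 3 = 13.
No covering selection has total cost below 13.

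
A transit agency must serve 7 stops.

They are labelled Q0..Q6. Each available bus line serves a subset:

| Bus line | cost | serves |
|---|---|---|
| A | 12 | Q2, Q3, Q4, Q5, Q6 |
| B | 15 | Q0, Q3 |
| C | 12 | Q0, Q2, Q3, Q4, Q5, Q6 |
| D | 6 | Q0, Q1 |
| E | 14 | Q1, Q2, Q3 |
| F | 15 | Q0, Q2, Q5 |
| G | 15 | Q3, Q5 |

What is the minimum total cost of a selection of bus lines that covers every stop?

18

C, D together cover every stop (C ∪ D = {Q0, Q1, Q2, Q3, Q4, Q5, Q6}); total cost 12 + 6 = 18.
No covering selection has total cost below 18.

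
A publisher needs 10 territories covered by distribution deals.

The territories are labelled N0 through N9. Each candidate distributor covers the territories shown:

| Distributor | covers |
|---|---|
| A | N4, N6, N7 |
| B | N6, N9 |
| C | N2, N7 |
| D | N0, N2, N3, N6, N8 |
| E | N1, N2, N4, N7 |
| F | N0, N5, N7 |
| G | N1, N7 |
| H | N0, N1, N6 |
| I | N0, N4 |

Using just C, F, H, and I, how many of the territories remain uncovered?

Union of C, F, H, I = {N0, N1, N2, N4, N5, N6, N7}.
Not covered: N3, N8, N9 — 3 territories.

3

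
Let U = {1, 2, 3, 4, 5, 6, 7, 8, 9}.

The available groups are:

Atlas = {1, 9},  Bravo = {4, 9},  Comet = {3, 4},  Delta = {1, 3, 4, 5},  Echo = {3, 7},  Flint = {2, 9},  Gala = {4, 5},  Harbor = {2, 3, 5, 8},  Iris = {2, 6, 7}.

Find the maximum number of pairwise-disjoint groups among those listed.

Echo, Flint, Gala are pairwise disjoint (Echo={3,7}; Flint={2,9}; Gala={4,5}).
Every remaining group overlaps one of these, and no 4 of the listed groups are pairwise disjoint, so 3 is the maximum.

3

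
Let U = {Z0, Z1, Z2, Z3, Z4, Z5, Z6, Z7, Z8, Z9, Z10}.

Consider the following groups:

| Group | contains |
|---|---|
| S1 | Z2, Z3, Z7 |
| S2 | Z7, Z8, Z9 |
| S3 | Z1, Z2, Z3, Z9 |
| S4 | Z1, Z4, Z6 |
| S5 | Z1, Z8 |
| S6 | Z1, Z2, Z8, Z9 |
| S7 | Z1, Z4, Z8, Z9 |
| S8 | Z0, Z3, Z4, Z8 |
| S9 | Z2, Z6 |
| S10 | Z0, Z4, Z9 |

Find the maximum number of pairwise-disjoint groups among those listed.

3

S1, S5, S10 are pairwise disjoint (S1={Z2,Z3,Z7}; S5={Z1,Z8}; S10={Z0,Z4,Z9}).
Every remaining group overlaps one of these, and no 4 of the listed groups are pairwise disjoint, so 3 is the maximum.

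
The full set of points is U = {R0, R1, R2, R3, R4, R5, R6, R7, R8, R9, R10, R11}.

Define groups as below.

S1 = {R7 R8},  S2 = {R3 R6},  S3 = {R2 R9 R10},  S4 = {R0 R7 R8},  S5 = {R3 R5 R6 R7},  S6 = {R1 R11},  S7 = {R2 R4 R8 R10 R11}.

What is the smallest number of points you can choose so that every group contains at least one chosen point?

Take H = {R3, R7, R10, R11}. Each listed group contains at least one of these, so H is a hitting set of size 4.
The groups S2, S3, S4, S6 are pairwise disjoint, so any hitting set needs a separate point for each — at least 4. Hence 4 is optimal.

4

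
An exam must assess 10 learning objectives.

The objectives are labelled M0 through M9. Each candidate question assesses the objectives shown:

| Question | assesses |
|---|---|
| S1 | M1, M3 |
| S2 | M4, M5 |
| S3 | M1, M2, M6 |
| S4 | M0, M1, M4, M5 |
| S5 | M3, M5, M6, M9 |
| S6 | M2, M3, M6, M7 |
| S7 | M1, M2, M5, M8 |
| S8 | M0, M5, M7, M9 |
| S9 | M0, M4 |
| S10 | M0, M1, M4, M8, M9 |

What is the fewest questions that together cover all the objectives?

3

S4 and S6 and S10 together: S4 ∪ S6 ∪ S10 = {M0, M1, M2, M3, M4, M5, M6, M7, M8, M9} — every objective is covered.
No 2 of the 10 questions cover everything (all 45 combinations miss at least one objective), so 3 is optimal.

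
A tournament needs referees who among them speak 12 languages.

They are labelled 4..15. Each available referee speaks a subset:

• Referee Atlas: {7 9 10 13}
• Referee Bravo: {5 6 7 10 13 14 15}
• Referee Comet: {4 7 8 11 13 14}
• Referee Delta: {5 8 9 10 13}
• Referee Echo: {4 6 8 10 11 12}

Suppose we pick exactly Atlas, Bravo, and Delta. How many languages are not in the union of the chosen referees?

3

Union of Atlas, Bravo, Delta = {5, 6, 7, 8, 9, 10, 13, 14, 15}.
Not covered: 4, 11, 12 — 3 languages.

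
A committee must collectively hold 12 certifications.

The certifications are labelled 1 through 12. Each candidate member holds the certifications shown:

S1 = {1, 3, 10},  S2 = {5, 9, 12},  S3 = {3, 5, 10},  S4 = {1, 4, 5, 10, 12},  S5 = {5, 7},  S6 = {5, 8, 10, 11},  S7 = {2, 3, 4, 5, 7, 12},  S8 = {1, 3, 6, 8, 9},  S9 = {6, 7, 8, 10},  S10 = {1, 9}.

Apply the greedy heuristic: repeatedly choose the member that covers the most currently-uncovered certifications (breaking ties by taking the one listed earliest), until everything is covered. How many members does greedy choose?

Greedy: pick S7 (covers 6 new) → pick S8 (covers 4 new) → pick S6 (covers 2 new). Total picks: 3.

3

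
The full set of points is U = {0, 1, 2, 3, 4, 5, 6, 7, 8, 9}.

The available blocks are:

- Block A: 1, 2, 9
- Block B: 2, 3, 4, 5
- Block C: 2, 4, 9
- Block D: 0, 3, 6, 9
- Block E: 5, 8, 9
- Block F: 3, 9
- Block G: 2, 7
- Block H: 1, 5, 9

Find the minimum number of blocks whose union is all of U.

B and D and E and G and H together: B ∪ D ∪ E ∪ G ∪ H = {0, 1, 2, 3, 4, 5, 6, 7, 8, 9} — every point is covered.
No 4 of the 8 blocks cover everything (all 70 combinations miss at least one point), so 5 is optimal.

5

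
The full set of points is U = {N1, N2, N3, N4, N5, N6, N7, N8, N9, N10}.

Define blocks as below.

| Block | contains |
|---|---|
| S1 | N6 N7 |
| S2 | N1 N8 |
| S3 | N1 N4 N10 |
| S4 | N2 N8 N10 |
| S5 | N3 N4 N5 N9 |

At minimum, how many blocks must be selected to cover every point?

Take {S1, S2, S4, S5}. Their union is {N1, N2, N3, N4, N5, N6, N7, N8, N9, N10}, which is all 10 points.
No 3 of the 5 blocks cover everything (all 10 combinations miss at least one point), so 4 is optimal.

4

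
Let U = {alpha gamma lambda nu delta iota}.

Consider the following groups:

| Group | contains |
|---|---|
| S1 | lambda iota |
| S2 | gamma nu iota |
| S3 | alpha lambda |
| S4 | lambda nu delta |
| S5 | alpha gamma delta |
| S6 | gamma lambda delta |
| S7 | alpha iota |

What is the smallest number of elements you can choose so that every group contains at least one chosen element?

3

H = {gamma, lambda, iota} meets every group (each contains at least one member of H), and |H| = 3.
No choice of 2 elements meets every group, so 3 is the minimum.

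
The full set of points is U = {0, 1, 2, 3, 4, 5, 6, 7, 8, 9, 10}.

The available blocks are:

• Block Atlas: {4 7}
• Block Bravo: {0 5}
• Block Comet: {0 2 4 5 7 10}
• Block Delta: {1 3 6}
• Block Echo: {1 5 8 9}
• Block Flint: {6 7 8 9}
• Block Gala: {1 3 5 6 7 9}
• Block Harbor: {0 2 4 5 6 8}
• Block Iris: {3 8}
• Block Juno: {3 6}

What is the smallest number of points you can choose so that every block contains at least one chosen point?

Take H = {3, 5, 7}. Each listed block contains at least one of these, so H is a hitting set of size 3.
The blocks Atlas, Echo, Juno are pairwise disjoint, so any hitting set needs a separate point for each — at least 3. Hence 3 is optimal.

3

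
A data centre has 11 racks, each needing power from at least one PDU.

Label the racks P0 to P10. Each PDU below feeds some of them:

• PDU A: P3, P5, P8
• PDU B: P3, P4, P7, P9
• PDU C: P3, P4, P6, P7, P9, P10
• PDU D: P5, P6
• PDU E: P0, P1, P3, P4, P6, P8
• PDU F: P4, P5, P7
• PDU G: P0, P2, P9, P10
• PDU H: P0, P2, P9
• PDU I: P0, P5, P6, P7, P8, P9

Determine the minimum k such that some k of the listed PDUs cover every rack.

3

Take {E, G, I}. Their union is {P0, P1, P2, P3, P4, P5, P6, P7, P8, P9, P10}, which is all 11 racks.
Only E contains P1, so E is forced; the remaining 5 racks need at least 2 more PDUs (each remaining PDU adds at most 3) — so at least 3 PDUs are needed, and 3 is optimal.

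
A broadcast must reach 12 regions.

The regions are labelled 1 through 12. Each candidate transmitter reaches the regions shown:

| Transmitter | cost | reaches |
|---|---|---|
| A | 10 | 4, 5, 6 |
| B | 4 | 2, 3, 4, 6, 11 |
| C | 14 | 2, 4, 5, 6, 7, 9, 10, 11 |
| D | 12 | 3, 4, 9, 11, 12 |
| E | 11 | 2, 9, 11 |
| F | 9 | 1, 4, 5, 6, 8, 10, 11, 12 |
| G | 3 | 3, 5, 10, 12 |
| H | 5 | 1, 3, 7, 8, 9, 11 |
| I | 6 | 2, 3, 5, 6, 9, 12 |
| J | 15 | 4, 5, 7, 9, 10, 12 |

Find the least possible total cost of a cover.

12

B, G, H together cover every region (B ∪ G ∪ H = {1, 2, 3, 4, 5, 6, 7, 8, 9, 10, 11, 12}); total cost 4 + 3 + 5 = 12.
No covering selection has total cost below 12.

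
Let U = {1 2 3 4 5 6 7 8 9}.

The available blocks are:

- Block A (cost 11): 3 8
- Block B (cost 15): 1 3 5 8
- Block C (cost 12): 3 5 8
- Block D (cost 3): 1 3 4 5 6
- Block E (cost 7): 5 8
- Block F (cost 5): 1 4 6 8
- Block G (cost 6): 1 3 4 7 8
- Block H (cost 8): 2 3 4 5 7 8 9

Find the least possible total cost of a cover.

D, H together cover every item (D ∪ H = {1, 2, 3, 4, 5, 6, 7, 8, 9}); total cost 3 + 8 = 11.
No covering selection has total cost below 11.

11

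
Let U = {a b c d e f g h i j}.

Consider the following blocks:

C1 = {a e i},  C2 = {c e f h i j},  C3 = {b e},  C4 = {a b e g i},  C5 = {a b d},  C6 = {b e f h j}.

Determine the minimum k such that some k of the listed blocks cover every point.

3

C2, C4, and C5 cover everything between them: the union {a, b, c, d, e, f, g, h, i, j} is all of U.
Only C2 contains c, so C2 is forced; the remaining 4 points need at least 2 more blocks (each remaining block adds at most 3) — so at least 3 blocks are needed, and 3 is optimal.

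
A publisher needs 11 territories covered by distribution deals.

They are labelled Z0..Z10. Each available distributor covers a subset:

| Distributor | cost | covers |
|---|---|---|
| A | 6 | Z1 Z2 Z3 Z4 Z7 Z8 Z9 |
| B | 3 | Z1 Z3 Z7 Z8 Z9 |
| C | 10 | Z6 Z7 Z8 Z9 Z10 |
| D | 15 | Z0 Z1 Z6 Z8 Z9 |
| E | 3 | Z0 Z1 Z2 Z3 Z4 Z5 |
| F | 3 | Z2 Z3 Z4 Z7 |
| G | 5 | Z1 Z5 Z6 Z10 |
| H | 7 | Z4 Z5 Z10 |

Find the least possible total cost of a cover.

11

B, E, G together cover every territory (B ∪ E ∪ G = {Z0, Z1, Z2, Z3, Z4, Z5, Z6, Z7, Z8, Z9, Z10}); total cost 3 + 3 + 5 = 11.
No covering selection has total cost below 11.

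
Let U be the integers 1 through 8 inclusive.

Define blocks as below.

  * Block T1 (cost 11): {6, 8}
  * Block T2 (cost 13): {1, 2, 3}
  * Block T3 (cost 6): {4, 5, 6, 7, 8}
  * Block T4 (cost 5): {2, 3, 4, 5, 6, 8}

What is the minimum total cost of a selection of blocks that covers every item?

T2, T3 together cover every item (T2 ∪ T3 = {1, 2, 3, 4, 5, 6, 7, 8}); total cost 13 + 6 = 19.
The greedy pick T4, T3, T2 costs 24; no covering selection beats 19.

19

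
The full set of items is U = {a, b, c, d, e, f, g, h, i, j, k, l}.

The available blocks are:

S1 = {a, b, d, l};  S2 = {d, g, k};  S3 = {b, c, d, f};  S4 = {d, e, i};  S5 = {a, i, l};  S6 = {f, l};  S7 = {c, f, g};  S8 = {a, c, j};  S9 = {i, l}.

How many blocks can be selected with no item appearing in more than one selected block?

S2, S8, S9 are pairwise disjoint (S2={d,g,k}; S8={a,c,j}; S9={i,l}).
Every remaining block overlaps one of these, and no 4 of the listed blocks are pairwise disjoint, so 3 is the maximum.

3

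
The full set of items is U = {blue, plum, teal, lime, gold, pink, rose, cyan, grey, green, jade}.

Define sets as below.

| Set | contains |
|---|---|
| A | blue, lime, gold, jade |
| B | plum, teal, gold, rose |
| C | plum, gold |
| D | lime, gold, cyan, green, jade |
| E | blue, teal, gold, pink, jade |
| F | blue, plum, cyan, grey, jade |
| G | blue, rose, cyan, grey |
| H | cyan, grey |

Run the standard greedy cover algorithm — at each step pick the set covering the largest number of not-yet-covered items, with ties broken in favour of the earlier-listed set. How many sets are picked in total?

4

Greedy: pick D (covers 5 new) → pick B (covers 3 new) → pick E (covers 2 new) → pick F (covers 1 new). Total picks: 4.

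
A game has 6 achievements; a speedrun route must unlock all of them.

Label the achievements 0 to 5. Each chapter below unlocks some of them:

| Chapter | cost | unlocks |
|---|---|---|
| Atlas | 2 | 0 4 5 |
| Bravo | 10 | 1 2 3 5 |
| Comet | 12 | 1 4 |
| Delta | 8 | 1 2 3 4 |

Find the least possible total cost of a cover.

10

Atlas, Delta together cover every achievement (Atlas ∪ Delta = {0, 1, 2, 3, 4, 5}); total cost 2 + 8 = 10.
No covering selection has total cost below 10.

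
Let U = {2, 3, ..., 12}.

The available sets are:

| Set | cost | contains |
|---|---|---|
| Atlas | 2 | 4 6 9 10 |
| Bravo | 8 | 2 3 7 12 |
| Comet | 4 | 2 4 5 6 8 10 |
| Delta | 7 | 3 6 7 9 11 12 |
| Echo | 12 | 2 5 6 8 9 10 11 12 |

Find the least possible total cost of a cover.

Comet, Delta together cover every element (Comet ∪ Delta = {2, 3, 4, 5, 6, 7, 8, 9, 10, 11, 12}); total cost 4 + 7 = 11.
The greedy pick Atlas, Comet, Delta costs 13; no covering selection beats 11.

11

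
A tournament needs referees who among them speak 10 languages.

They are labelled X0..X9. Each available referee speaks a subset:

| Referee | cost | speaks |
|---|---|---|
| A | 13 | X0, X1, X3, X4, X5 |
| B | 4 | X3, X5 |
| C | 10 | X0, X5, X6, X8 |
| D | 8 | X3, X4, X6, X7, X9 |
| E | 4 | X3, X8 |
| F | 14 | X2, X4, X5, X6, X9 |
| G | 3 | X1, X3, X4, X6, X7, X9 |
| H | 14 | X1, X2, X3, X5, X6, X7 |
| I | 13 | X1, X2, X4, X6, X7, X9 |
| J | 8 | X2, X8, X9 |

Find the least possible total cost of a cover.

C, G, J together cover every language (C ∪ G ∪ J = {X0, X1, X2, X3, X4, X5, X6, X7, X8, X9}); total cost 10 + 3 + 8 = 21.
No covering selection has total cost below 21.

21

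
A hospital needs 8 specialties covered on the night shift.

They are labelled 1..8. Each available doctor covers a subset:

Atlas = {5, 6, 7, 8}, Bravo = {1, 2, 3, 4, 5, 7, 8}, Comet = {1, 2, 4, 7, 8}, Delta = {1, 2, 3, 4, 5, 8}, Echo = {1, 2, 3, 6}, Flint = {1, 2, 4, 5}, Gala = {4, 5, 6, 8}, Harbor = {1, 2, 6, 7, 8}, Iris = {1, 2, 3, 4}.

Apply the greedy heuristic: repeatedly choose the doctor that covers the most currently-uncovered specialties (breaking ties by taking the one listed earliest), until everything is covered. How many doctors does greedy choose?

2

Greedy: pick Bravo (covers 7 new) → pick Atlas (covers 1 new). Total picks: 2.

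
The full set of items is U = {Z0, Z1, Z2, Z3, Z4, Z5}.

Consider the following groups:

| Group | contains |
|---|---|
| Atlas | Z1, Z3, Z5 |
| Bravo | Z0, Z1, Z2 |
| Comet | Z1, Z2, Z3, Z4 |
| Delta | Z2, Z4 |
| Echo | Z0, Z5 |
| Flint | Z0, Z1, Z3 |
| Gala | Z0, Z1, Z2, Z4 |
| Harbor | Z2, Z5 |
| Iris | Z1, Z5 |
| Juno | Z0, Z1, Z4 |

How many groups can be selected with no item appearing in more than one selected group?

Delta, Flint are pairwise disjoint (Delta={Z2,Z4}; Flint={Z0,Z1,Z3}).
Every remaining group overlaps one of these, and no 3 of the listed groups are pairwise disjoint, so 2 is the maximum.

2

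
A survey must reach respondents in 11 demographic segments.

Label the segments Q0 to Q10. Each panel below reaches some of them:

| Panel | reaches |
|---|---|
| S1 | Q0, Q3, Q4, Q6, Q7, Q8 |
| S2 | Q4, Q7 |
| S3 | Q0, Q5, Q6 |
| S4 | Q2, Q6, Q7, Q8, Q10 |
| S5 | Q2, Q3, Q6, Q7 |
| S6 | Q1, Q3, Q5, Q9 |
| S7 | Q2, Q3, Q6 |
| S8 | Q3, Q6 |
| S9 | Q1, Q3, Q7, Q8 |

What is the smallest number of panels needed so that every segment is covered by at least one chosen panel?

3

S1 and S4 and S6 together: S1 ∪ S4 ∪ S6 = {Q0, Q1, Q2, Q3, Q4, Q5, Q6, Q7, Q8, Q9, Q10} — every segment is covered.
Only S6 contains Q9, so S6 is forced; the remaining 7 segments need at least 2 more panels (each remaining panel adds at most 5) — so at least 3 panels are needed, and 3 is optimal.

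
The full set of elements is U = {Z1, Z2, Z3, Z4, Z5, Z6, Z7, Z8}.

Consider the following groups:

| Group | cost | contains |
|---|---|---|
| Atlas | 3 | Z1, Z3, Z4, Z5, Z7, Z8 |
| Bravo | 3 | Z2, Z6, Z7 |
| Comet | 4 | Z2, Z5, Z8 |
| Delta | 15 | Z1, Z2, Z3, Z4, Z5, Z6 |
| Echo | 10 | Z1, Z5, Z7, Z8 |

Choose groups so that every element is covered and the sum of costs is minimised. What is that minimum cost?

Atlas, Bravo together cover every element (Atlas ∪ Bravo = {Z1, Z2, Z3, Z4, Z5, Z6, Z7, Z8}); total cost 3 + 3 = 6.
No covering selection has total cost below 6.

6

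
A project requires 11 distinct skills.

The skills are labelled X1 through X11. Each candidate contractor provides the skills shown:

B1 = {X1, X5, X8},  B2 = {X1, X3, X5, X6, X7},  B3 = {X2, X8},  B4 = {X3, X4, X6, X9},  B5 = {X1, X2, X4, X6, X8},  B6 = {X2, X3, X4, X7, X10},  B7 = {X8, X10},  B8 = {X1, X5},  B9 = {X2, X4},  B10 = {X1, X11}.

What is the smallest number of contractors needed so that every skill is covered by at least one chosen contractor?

4

Take {B1, B4, B6, B10}. Their union is {X1, X2, X3, X4, X5, X6, X7, X8, X9, X10, X11}, which is all 11 skills.
Only B4 contains X9, so B4 is forced; the remaining 7 skills need at least 3 more contractors (each remaining contractor adds at most 3) — so at least 4 contractors are needed, and 4 is optimal.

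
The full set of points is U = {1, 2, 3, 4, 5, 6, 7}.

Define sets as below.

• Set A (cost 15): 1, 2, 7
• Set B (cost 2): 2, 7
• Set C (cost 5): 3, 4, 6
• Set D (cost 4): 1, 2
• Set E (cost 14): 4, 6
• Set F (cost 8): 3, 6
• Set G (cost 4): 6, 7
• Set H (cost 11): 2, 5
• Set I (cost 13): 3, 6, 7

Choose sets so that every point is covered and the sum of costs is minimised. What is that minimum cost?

B, C, D, H together cover every point (B ∪ C ∪ D ∪ H = {1, 2, 3, 4, 5, 6, 7}); total cost 2 + 5 + 4 + 11 = 22.
No covering selection has total cost below 22.

22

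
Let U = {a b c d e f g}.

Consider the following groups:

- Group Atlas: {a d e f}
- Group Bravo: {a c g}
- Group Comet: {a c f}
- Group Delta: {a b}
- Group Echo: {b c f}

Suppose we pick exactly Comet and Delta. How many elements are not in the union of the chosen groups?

Union of Comet, Delta = {a, b, c, f}.
Not covered: d, e, g — 3 elements.

3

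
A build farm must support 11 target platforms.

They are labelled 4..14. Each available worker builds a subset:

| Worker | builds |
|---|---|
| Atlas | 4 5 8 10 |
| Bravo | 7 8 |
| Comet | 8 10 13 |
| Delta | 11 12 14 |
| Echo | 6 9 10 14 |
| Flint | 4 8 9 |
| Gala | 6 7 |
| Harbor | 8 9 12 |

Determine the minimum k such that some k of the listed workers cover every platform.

Take {Atlas, Bravo, Comet, Delta, Echo}. Their union is {4, 5, 6, 7, 8, 9, 10, 11, 12, 13, 14}, which is all 11 platforms.
No 4 of the 8 workers cover everything (all 70 combinations miss at least one platform), so 5 is optimal.

5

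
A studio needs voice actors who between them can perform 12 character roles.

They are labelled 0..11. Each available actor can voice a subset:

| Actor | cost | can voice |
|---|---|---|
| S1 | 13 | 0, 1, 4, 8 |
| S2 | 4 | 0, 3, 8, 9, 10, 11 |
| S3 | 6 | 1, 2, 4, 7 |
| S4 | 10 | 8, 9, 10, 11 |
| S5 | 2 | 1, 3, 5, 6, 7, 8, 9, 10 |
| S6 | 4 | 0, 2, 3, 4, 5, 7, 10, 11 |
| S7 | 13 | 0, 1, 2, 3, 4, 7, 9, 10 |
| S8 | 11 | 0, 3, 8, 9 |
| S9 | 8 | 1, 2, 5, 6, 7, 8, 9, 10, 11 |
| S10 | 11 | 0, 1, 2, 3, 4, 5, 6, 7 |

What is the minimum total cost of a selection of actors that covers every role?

6

S5, S6 together cover every role (S5 ∪ S6 = {0, 1, 2, 3, 4, 5, 6, 7, 8, 9, 10, 11}); total cost 2 + 4 = 6.
No covering selection has total cost below 6.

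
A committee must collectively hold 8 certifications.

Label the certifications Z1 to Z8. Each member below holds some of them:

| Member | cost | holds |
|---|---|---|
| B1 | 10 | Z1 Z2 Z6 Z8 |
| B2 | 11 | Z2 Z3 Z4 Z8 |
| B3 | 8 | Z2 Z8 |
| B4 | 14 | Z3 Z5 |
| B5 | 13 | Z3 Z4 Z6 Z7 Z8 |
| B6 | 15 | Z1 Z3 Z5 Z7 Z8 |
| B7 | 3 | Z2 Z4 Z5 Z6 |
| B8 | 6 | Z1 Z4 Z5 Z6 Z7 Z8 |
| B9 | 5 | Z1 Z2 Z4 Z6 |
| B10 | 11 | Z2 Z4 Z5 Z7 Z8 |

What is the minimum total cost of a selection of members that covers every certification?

17

B2, B8 together cover every certification (B2 ∪ B8 = {Z1, Z2, Z3, Z4, Z5, Z6, Z7, Z8}); total cost 11 + 6 = 17.
The greedy pick B7, B8, B2 costs 20; no covering selection beats 17.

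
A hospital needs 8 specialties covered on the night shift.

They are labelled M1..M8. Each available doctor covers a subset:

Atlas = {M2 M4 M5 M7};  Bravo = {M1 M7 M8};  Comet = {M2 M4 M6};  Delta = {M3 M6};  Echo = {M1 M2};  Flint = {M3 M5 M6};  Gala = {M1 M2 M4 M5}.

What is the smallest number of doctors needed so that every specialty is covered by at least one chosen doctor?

3

Take {Bravo, Comet, Flint}. Their union is {M1, M2, M3, M4, M5, M6, M7, M8}, which is all 8 specialties.
Only Bravo contains M8, so Bravo is forced; the remaining 5 specialties need at least 2 more doctors (each remaining doctor adds at most 3) — so at least 3 doctors are needed, and 3 is optimal.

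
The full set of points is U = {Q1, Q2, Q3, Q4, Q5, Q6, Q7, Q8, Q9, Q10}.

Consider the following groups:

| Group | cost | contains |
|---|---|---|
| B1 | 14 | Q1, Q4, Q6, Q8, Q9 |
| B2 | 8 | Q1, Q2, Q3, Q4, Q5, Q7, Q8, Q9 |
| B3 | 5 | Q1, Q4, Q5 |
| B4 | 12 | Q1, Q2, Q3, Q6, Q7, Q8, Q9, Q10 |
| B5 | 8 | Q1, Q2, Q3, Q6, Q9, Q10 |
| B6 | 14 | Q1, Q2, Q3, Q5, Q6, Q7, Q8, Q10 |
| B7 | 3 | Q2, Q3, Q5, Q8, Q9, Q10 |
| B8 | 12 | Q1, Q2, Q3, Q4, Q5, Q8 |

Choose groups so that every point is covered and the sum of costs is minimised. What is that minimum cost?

B2, B5 together cover every point (B2 ∪ B5 = {Q1, Q2, Q3, Q4, Q5, Q6, Q7, Q8, Q9, Q10}); total cost 8 + 8 = 16.
The greedy pick B7, B3, B4 costs 20; no covering selection beats 16.

16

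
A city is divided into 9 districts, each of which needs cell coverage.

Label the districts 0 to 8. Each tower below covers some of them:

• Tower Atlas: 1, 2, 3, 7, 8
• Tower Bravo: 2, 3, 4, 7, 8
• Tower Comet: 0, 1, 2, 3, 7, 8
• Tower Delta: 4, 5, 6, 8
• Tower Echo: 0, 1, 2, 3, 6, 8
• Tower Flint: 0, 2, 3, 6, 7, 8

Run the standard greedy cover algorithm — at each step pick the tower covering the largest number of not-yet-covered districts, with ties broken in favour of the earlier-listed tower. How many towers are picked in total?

Greedy: pick Comet (covers 6 new) → pick Delta (covers 3 new). Total picks: 2.

2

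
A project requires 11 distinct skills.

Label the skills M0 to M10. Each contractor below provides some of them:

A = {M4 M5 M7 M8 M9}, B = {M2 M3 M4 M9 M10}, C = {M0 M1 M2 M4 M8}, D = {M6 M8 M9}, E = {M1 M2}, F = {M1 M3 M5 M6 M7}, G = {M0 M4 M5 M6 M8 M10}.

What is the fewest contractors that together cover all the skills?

3

B and F and G together: B ∪ F ∪ G = {M0, M1, M2, M3, M4, M5, M6, M7, M8, M9, M10} — every skill is covered.
No 2 of the 7 contractors cover everything (all 21 combinations miss at least one skill), so 3 is optimal.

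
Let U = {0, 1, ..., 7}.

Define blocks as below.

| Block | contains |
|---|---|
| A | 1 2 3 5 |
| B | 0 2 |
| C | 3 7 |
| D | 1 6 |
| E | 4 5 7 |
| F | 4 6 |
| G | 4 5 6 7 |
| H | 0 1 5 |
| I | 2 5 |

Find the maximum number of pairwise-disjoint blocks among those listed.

3

B, C, D are pairwise disjoint (B={0,2}; C={3,7}; D={1,6}).
Every remaining block overlaps one of these, and no 4 of the listed blocks are pairwise disjoint, so 3 is the maximum.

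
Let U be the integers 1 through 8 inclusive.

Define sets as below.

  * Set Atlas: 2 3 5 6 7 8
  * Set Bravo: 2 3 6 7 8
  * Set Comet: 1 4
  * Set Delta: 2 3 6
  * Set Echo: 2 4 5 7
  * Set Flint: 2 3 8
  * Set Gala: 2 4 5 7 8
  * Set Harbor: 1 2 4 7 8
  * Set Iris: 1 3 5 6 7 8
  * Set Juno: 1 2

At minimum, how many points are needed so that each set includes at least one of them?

2

Take H = {1, 2}. Each listed set contains at least one of these, so H is a hitting set of size 2.
The sets Bravo, Comet are pairwise disjoint, so any hitting set needs a separate point for each — at least 2. Hence 2 is optimal.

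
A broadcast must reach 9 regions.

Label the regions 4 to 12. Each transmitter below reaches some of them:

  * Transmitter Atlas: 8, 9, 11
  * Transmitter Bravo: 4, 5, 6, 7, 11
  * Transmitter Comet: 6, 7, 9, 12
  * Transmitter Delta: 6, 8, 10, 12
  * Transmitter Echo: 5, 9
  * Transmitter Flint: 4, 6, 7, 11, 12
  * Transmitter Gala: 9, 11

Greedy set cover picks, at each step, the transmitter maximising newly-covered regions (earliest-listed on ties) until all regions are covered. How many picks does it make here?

Greedy: pick Bravo (covers 5 new) → pick Delta (covers 3 new) → pick Atlas (covers 1 new). Total picks: 3.

3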